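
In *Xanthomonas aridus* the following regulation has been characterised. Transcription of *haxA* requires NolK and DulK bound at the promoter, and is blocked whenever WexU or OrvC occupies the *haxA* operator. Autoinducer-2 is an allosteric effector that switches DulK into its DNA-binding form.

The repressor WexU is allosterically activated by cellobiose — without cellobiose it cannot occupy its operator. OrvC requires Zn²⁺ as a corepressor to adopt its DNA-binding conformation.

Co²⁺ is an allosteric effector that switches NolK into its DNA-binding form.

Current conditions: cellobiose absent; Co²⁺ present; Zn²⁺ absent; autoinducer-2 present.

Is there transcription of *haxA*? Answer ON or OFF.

ON

Cellobiose is absent, so WexU is inactive.
Zn²⁺ is absent, so OrvC is inactive.
Co²⁺ is present, so NolK is active.
Autoinducer-2 is present, so DulK is active.
No repressor is bound and NolK and DulK are active, so *haxA* is transcribed.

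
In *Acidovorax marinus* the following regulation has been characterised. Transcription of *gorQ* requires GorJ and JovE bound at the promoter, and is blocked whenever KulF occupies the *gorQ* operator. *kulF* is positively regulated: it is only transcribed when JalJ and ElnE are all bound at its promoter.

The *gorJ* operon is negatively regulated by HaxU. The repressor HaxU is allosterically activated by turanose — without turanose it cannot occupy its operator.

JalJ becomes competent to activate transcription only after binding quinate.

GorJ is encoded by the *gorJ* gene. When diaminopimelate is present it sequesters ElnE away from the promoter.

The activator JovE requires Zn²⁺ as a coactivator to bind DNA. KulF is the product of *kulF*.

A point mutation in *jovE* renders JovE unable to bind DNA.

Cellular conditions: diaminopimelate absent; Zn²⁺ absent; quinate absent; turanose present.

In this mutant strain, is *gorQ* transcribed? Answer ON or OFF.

OFF

Quinate is absent, so JalJ is inactive.
Diaminopimelate is absent, so ElnE is active.
Required activator JalJ is absent, so *kulF* is not transcribed.
So KulF is not produced.
Turanose is present, so HaxU is active.
With repressor HaxU bound, *gorJ* is not transcribed.
So GorJ is not produced.
JovE is non-functional in this strain, so it has no effect.
Required activator GorJ is absent, so *gorQ* is not transcribed.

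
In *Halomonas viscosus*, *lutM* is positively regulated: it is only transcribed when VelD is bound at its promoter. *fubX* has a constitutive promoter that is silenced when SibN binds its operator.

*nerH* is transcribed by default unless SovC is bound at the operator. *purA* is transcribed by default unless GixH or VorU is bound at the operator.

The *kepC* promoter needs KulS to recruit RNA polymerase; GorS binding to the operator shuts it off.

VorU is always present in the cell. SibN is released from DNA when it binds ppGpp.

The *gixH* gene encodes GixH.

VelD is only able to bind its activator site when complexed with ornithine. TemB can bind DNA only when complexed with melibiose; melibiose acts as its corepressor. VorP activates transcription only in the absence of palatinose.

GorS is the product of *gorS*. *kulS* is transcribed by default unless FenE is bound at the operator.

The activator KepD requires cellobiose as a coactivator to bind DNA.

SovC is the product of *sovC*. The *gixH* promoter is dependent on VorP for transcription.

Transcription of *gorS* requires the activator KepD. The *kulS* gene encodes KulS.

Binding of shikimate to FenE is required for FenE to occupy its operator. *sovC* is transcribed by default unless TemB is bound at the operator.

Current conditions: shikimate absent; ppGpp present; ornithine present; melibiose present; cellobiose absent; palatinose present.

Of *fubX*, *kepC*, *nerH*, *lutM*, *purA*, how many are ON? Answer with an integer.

ppGpp is present, so SibN is inactive.
With no repressor bound, *fubX* is transcribed.
→ *fubX* is ON.
Cellobiose is absent, so KepD is inactive.
Required activator KepD is absent, so *gorS* is not transcribed.
So GorS is not produced.
Shikimate is absent, so FenE is inactive.
With no repressor bound, *kulS* is transcribed.
So KulS is produced and active.
No repressor is bound and KulS is active, so *kepC* is transcribed.
→ *kepC* is ON.
Melibiose is present, so TemB is active.
With repressor TemB bound, *sovC* is not transcribed.
So SovC is not produced.
With no repressor bound, *nerH* is transcribed.
→ *nerH* is ON.
Ornithine is present, so VelD is active.
No repressor is bound and VelD is active, so *lutM* is transcribed.
→ *lutM* is ON.
Palatinose is present, so VorP is inactive.
Required activator VorP is absent, so *gixH* is not transcribed.
So GixH is not produced.
VorU is produced constitutively and is active.
With repressor VorU bound, *purA* is not transcribed.
→ *purA* is OFF.
4 of the 5 genes are transcribed.

4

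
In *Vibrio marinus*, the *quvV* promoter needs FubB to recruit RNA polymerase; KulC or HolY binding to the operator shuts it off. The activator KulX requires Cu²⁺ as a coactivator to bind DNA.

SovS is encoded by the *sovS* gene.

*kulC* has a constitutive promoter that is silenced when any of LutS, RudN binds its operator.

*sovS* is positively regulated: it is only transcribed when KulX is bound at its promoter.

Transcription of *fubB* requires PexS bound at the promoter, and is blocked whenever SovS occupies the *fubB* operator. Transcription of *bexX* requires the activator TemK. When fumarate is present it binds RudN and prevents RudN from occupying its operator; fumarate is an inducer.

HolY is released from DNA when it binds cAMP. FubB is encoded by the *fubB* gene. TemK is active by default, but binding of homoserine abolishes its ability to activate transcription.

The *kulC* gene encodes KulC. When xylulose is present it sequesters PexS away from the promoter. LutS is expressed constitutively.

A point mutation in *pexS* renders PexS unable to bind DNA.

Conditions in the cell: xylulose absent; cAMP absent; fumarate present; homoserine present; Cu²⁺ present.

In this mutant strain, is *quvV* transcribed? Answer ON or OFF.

LutS is produced constitutively and is active.
Fumarate is present, so RudN is inactive.
With repressor LutS bound, *kulC* is not transcribed.
So KulC is not produced.
PexS is non-functional in this strain, so it has no effect.
Cu²⁺ is present, so KulX is active.
No repressor is bound and KulX is active, so *sovS* is transcribed.
So SovS is produced and active.
With repressor SovS bound, *fubB* is not transcribed.
So FubB is not produced.
cAMP is absent, so HolY is active.
With repressor HolY bound, *quvV* is not transcribed.

OFF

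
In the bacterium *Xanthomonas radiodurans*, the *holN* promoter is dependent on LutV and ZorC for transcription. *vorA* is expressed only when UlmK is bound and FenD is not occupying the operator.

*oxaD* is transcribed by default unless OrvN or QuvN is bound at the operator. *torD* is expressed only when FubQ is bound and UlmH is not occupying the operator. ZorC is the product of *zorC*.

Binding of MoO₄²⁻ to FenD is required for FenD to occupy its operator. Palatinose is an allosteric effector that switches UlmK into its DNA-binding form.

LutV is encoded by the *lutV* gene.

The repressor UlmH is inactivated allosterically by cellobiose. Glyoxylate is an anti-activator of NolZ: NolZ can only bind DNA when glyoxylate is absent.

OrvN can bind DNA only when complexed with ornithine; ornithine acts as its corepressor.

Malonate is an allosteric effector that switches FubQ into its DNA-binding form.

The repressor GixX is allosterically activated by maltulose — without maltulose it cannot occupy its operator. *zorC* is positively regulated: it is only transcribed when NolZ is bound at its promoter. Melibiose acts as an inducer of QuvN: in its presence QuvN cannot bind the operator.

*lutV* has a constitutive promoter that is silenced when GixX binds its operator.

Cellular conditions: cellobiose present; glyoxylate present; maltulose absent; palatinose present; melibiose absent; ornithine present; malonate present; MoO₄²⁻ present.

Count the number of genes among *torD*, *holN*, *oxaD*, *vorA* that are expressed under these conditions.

1

Malonate is present, so FubQ is active.
Cellobiose is present, so UlmH is inactive.
No repressor is bound and FubQ is active, so *torD* is transcribed.
→ *torD* is ON.
Maltulose is absent, so GixX is inactive.
With no repressor bound, *lutV* is transcribed.
So LutV is produced and active.
Glyoxylate is present, so NolZ is inactive.
Required activator NolZ is absent, so *zorC* is not transcribed.
So ZorC is not produced.
Required activator ZorC is absent, so *holN* is not transcribed.
→ *holN* is OFF.
Ornithine is present, so OrvN is active.
Melibiose is absent, so QuvN is active.
With repressor OrvN bound, *oxaD* is not transcribed.
→ *oxaD* is OFF.
Palatinose is present, so UlmK is active.
MoO₄²⁻ is present, so FenD is active.
With repressor FenD bound, *vorA* is not transcribed.
→ *vorA* is OFF.
1 of the 4 genes is transcribed.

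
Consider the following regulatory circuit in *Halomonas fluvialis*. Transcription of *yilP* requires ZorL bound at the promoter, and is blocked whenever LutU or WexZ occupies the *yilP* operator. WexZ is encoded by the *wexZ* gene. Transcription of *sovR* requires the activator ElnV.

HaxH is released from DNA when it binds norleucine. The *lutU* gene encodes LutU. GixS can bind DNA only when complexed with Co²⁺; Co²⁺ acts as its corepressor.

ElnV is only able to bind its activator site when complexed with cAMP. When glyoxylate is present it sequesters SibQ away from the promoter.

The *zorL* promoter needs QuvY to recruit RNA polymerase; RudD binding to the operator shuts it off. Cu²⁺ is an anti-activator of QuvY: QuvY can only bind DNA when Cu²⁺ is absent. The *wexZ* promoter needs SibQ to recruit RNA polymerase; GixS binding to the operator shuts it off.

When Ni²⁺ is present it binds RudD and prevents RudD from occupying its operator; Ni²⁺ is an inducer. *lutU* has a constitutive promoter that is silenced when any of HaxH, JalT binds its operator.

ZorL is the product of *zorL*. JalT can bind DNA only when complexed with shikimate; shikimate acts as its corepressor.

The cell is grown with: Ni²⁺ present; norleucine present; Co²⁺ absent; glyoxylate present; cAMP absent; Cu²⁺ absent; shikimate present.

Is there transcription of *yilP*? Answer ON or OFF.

Norleucine is present, so HaxH is inactive.
Shikimate is present, so JalT is active.
With repressor JalT bound, *lutU* is not transcribed.
So LutU is not produced.
Co²⁺ is absent, so GixS is inactive.
Glyoxylate is present, so SibQ is inactive.
Required activator SibQ is absent, so *wexZ* is not transcribed.
So WexZ is not produced.
Ni²⁺ is present, so RudD is inactive.
Cu²⁺ is absent, so QuvY is active.
No repressor is bound and QuvY is active, so *zorL* is transcribed.
So ZorL is produced and active.
No repressor is bound and ZorL is active, so *yilP* is transcribed.

ON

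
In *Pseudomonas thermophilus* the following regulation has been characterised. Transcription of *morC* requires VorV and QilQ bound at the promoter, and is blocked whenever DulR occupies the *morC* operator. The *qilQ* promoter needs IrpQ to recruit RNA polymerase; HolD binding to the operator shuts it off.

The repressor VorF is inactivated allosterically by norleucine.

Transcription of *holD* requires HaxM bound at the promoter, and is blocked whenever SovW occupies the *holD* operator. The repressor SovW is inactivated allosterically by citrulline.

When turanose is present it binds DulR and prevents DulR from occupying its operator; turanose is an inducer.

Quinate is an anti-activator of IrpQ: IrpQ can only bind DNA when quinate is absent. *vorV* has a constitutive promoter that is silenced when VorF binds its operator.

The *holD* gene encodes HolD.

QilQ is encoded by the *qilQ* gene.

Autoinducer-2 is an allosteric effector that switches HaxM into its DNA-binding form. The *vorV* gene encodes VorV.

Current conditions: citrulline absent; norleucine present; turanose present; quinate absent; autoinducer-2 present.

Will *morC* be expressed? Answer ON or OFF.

Norleucine is present, so VorF is inactive.
With no repressor bound, *vorV* is transcribed.
So VorV is produced and active.
Turanose is present, so DulR is inactive.
Citrulline is absent, so SovW is active.
Autoinducer-2 is present, so HaxM is active.
With repressor SovW bound, *holD* is not transcribed.
So HolD is not produced.
Quinate is absent, so IrpQ is active.
No repressor is bound and IrpQ is active, so *qilQ* is transcribed.
So QilQ is produced and active.
No repressor is bound and VorV and QilQ are active, so *morC* is transcribed.

ON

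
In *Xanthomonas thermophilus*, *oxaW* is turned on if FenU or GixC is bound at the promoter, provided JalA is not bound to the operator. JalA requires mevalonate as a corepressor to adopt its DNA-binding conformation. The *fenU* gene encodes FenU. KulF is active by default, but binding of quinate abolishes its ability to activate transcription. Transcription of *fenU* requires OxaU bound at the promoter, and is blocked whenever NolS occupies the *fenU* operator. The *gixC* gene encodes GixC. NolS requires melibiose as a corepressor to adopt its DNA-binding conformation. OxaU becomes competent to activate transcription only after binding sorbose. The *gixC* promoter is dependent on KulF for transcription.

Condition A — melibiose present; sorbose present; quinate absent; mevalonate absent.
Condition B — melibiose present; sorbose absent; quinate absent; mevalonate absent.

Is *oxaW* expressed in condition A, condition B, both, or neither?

both

Condition A:
Melibiose is present, so NolS is active.
Sorbose is present, so OxaU is active.
With repressor NolS bound, *fenU* is not transcribed.
So FenU is not produced.
Quinate is absent, so KulF is active.
No repressor is bound and KulF is active, so *gixC* is transcribed.
So GixC is produced and active.
Mevalonate is absent, so JalA is inactive.
Activator GixC is present, so *oxaW* is transcribed.
→ *oxaW* is ON in A.
Condition B:
Melibiose is present, so NolS is active.
Sorbose is absent, so OxaU is inactive.
With repressor NolS bound, *fenU* is not transcribed.
So FenU is not produced.
Quinate is absent, so KulF is active.
No repressor is bound and KulF is active, so *gixC* is transcribed.
So GixC is produced and active.
Mevalonate is absent, so JalA is inactive.
Activator GixC is present, so *oxaW* is transcribed.
→ *oxaW* is ON in B.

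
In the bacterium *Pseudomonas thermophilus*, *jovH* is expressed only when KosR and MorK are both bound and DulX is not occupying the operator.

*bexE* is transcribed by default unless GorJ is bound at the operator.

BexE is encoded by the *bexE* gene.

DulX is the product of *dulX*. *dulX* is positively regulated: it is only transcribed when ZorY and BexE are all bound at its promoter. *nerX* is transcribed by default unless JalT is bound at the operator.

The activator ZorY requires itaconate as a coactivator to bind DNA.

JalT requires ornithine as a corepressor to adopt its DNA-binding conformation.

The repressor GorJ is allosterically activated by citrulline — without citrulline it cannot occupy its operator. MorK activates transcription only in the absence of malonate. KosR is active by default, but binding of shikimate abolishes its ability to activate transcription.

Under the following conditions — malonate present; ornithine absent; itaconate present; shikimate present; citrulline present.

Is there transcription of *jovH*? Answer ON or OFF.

OFF

Itaconate is present, so ZorY is active.
Citrulline is present, so GorJ is active.
With repressor GorJ bound, *bexE* is not transcribed.
So BexE is not produced.
Required activator BexE is absent, so *dulX* is not transcribed.
So DulX is not produced.
Shikimate is present, so KosR is inactive.
Malonate is present, so MorK is inactive.
Required activator KosR is absent, so *jovH* is not transcribed.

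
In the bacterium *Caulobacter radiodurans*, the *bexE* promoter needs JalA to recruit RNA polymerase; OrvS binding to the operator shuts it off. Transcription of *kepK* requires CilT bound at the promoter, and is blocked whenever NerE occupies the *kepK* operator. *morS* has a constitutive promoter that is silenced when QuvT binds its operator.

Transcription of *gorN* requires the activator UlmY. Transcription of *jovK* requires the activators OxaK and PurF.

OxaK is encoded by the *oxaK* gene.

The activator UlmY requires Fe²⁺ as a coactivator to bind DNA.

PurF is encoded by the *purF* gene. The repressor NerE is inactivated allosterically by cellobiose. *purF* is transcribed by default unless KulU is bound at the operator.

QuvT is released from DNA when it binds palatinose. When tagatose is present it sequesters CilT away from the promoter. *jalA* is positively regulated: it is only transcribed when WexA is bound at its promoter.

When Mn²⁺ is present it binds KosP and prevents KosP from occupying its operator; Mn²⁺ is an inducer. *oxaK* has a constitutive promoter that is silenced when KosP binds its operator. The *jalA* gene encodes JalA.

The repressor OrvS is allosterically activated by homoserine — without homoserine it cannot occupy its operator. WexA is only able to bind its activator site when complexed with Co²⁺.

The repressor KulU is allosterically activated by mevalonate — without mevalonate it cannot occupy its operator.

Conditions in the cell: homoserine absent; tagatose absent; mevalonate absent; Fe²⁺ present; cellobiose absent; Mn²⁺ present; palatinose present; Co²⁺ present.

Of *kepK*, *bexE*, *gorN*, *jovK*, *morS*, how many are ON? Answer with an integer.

Cellobiose is absent, so NerE is active.
Tagatose is absent, so CilT is active.
With repressor NerE bound, *kepK* is not transcribed.
→ *kepK* is OFF.
Homoserine is absent, so OrvS is inactive.
Co²⁺ is present, so WexA is active.
No repressor is bound and WexA is active, so *jalA* is transcribed.
So JalA is produced and active.
No repressor is bound and JalA is active, so *bexE* is transcribed.
→ *bexE* is ON.
Fe²⁺ is present, so UlmY is active.
No repressor is bound and UlmY is active, so *gorN* is transcribed.
→ *gorN* is ON.
Mn²⁺ is present, so KosP is inactive.
With no repressor bound, *oxaK* is transcribed.
So OxaK is produced and active.
Mevalonate is absent, so KulU is inactive.
With no repressor bound, *purF* is transcribed.
So PurF is produced and active.
No repressor is bound and OxaK and PurF are active, so *jovK* is transcribed.
→ *jovK* is ON.
Palatinose is present, so QuvT is inactive.
With no repressor bound, *morS* is transcribed.
→ *morS* is ON.
4 of the 5 genes are transcribed.

4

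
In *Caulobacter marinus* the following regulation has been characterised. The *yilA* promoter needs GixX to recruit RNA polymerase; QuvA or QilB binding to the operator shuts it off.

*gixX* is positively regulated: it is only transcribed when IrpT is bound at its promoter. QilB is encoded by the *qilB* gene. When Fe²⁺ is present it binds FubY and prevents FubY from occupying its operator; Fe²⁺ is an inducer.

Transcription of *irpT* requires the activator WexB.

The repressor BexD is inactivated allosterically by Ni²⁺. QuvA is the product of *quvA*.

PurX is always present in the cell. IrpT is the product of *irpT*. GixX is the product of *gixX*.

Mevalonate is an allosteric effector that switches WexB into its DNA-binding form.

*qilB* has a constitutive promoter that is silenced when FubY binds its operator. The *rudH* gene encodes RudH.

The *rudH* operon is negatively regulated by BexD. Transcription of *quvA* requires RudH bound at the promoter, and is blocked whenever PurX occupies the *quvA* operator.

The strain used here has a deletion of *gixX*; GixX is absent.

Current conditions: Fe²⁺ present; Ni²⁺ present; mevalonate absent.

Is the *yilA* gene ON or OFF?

OFF

PurX is produced constitutively and is active.
Ni²⁺ is present, so BexD is inactive.
With no repressor bound, *rudH* is transcribed.
So RudH is produced and active.
With repressor PurX bound, *quvA* is not transcribed.
So QuvA is not produced.
GixX is non-functional in this strain, so it has no effect.
Fe²⁺ is present, so FubY is inactive.
With no repressor bound, *qilB* is transcribed.
So QilB is produced and active.
With repressor QilB bound, *yilA* is not transcribed.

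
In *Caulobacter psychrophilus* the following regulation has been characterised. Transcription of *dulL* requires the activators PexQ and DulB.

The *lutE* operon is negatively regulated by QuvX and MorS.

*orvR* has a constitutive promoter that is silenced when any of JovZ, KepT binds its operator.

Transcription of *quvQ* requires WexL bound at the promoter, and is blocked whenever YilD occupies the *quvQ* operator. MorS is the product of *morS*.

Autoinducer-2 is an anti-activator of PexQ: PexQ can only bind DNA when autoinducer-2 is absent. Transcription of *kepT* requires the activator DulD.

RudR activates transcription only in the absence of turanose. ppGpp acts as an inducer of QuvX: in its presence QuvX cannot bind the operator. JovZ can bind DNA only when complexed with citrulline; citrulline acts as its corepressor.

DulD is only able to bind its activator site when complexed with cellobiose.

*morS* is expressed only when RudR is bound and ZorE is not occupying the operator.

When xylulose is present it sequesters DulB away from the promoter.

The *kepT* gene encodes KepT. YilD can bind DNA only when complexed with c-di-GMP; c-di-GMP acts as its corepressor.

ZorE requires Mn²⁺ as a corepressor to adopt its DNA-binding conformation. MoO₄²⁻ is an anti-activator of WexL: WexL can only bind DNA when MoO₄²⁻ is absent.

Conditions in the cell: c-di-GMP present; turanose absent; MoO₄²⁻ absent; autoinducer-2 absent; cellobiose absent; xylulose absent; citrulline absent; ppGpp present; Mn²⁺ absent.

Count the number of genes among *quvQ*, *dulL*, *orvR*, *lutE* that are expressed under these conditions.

2

MoO₄²⁻ is absent, so WexL is active.
c-di-GMP is present, so YilD is active.
With repressor YilD bound, *quvQ* is not transcribed.
→ *quvQ* is OFF.
Autoinducer-2 is absent, so PexQ is active.
Xylulose is absent, so DulB is active.
No repressor is bound and PexQ and DulB are active, so *dulL* is transcribed.
→ *dulL* is ON.
Citrulline is absent, so JovZ is inactive.
Cellobiose is absent, so DulD is inactive.
Required activator DulD is absent, so *kepT* is not transcribed.
So KepT is not produced.
With no repressor bound, *orvR* is transcribed.
→ *orvR* is ON.
ppGpp is present, so QuvX is inactive.
Turanose is absent, so RudR is active.
Mn²⁺ is absent, so ZorE is inactive.
No repressor is bound and RudR is active, so *morS* is transcribed.
So MorS is produced and active.
With repressor MorS bound, *lutE* is not transcribed.
→ *lutE* is OFF.
2 of the 4 genes are transcribed.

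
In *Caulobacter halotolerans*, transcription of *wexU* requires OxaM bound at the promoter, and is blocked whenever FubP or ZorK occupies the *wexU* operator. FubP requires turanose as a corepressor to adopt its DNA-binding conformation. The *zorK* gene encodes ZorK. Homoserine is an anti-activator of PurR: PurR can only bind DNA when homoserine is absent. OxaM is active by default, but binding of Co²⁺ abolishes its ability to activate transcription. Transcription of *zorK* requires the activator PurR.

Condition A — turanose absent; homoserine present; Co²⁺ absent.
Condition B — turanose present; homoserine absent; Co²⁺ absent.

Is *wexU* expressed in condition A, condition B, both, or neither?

A only

Condition A:
Turanose is absent, so FubP is inactive.
Homoserine is present, so PurR is inactive.
Required activator PurR is absent, so *zorK* is not transcribed.
So ZorK is not produced.
Co²⁺ is absent, so OxaM is active.
No repressor is bound and OxaM is active, so *wexU* is transcribed.
→ *wexU* is ON in A.
Condition B:
Turanose is present, so FubP is active.
Homoserine is absent, so PurR is active.
No repressor is bound and PurR is active, so *zorK* is transcribed.
So ZorK is produced and active.
Co²⁺ is absent, so OxaM is active.
With repressor FubP bound, *wexU* is not transcribed.
→ *wexU* is OFF in B.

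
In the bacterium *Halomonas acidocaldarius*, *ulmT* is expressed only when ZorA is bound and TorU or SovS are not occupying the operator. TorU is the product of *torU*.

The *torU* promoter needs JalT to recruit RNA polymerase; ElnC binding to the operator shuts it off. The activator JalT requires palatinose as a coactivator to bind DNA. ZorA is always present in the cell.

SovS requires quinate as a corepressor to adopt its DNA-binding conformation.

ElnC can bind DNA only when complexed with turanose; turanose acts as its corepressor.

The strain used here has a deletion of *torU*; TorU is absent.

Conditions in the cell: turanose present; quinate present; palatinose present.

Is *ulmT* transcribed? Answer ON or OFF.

OFF

ZorA is produced constitutively and is active.
TorU is non-functional in this strain, so it has no effect.
Quinate is present, so SovS is active.
With repressor SovS bound, *ulmT* is not transcribed.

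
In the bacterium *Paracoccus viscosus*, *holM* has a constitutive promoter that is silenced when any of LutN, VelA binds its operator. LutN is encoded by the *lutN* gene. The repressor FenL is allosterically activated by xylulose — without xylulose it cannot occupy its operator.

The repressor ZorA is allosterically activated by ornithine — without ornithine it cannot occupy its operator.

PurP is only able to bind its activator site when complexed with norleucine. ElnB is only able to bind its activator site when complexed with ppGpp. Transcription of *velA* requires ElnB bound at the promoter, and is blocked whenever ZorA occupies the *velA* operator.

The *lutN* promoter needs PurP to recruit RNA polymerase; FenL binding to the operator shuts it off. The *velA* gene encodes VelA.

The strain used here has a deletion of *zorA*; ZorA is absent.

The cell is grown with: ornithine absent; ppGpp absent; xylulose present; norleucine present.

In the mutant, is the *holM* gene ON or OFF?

Xylulose is present, so FenL is active.
Norleucine is present, so PurP is active.
With repressor FenL bound, *lutN* is not transcribed.
So LutN is not produced.
ZorA is non-functional in this strain, so it has no effect.
ppGpp is absent, so ElnB is inactive.
Required activator ElnB is absent, so *velA* is not transcribed.
So VelA is not produced.
With no repressor bound, *holM* is transcribed.

ON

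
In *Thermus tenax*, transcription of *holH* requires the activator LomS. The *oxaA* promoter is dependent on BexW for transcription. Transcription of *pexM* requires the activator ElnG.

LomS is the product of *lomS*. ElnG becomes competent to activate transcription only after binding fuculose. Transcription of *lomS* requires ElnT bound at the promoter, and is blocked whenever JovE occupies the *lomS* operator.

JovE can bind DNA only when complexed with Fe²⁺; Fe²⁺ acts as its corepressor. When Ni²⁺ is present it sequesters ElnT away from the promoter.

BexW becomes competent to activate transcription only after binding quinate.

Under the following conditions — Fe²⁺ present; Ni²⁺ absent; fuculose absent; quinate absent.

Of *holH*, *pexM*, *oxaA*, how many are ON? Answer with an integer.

0

Ni²⁺ is absent, so ElnT is active.
Fe²⁺ is present, so JovE is active.
With repressor JovE bound, *lomS* is not transcribed.
So LomS is not produced.
Required activator LomS is absent, so *holH* is not transcribed.
→ *holH* is OFF.
Fuculose is absent, so ElnG is inactive.
Required activator ElnG is absent, so *pexM* is not transcribed.
→ *pexM* is OFF.
Quinate is absent, so BexW is inactive.
Required activator BexW is absent, so *oxaA* is not transcribed.
→ *oxaA* is OFF.
0 of the 3 genes are transcribed.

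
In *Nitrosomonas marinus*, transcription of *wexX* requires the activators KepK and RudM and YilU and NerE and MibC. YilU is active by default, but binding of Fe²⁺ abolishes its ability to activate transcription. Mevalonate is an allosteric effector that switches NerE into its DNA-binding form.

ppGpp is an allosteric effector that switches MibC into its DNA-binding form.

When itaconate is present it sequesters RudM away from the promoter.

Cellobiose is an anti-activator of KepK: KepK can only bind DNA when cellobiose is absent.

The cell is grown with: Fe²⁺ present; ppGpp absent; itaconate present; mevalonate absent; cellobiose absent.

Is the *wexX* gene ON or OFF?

OFF

Cellobiose is absent, so KepK is active.
Itaconate is present, so RudM is inactive.
Fe²⁺ is present, so YilU is inactive.
Mevalonate is absent, so NerE is inactive.
ppGpp is absent, so MibC is inactive.
Required activator RudM is absent, so *wexX* is not transcribed.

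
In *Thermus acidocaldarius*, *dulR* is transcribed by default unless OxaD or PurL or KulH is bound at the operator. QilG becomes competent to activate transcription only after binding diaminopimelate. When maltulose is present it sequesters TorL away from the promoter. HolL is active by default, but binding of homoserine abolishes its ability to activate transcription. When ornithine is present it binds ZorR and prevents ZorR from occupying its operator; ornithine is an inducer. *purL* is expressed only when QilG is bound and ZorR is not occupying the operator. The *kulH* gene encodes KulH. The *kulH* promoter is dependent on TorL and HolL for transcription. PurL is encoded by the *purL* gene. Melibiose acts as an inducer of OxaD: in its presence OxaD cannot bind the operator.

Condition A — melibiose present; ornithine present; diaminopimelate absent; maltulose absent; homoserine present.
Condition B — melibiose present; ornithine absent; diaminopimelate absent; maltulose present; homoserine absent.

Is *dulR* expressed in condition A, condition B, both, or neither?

both

Condition A:
Melibiose is present, so OxaD is inactive.
Ornithine is present, so ZorR is inactive.
Diaminopimelate is absent, so QilG is inactive.
Required activator QilG is absent, so *purL* is not transcribed.
So PurL is not produced.
Maltulose is absent, so TorL is active.
Homoserine is present, so HolL is inactive.
Required activator HolL is absent, so *kulH* is not transcribed.
So KulH is not produced.
With no repressor bound, *dulR* is transcribed.
→ *dulR* is ON in A.
Condition B:
Melibiose is present, so OxaD is inactive.
Ornithine is absent, so ZorR is active.
Diaminopimelate is absent, so QilG is inactive.
With repressor ZorR bound, *purL* is not transcribed.
So PurL is not produced.
Maltulose is present, so TorL is inactive.
Homoserine is absent, so HolL is active.
Required activator TorL is absent, so *kulH* is not transcribed.
So KulH is not produced.
With no repressor bound, *dulR* is transcribed.
→ *dulR* is ON in B.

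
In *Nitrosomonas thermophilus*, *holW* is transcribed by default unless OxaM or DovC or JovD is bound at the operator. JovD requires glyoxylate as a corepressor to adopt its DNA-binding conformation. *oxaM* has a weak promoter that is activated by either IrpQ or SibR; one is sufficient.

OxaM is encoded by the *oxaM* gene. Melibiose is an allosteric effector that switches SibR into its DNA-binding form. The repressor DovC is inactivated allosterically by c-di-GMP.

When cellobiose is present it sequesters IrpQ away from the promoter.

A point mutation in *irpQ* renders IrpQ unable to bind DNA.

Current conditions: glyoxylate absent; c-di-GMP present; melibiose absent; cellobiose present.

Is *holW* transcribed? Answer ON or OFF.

IrpQ is non-functional in this strain, so it has no effect.
Melibiose is absent, so SibR is inactive.
No activator is available at the *oxaM* promoter, so *oxaM* is not transcribed.
So OxaM is not produced.
c-di-GMP is present, so DovC is inactive.
Glyoxylate is absent, so JovD is inactive.
With no repressor bound, *holW* is transcribed.

ON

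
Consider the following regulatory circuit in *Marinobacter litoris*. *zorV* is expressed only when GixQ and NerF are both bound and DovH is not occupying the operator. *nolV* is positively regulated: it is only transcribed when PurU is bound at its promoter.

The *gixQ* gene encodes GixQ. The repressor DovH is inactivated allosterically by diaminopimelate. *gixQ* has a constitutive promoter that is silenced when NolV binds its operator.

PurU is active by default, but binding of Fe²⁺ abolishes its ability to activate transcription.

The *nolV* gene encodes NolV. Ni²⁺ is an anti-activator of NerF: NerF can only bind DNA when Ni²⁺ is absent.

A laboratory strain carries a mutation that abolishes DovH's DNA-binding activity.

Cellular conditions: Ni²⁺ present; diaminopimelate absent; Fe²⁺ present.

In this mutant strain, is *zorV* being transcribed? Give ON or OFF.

OFF

Fe²⁺ is present, so PurU is inactive.
Required activator PurU is absent, so *nolV* is not transcribed.
So NolV is not produced.
With no repressor bound, *gixQ* is transcribed.
So GixQ is produced and active.
Ni²⁺ is present, so NerF is inactive.
DovH is non-functional in this strain, so it has no effect.
Required activator NerF is absent, so *zorV* is not transcribed.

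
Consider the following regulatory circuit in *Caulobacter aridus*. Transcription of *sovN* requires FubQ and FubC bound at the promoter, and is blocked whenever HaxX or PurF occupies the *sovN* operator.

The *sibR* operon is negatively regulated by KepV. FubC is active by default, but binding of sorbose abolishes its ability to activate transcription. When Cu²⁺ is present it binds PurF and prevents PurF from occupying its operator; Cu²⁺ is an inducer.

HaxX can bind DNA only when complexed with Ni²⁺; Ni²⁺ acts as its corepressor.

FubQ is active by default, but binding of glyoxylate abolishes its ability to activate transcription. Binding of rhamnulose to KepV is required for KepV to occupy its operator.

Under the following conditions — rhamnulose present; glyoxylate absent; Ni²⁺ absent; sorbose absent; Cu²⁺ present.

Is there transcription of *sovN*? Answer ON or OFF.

Ni²⁺ is absent, so HaxX is inactive.
Glyoxylate is absent, so FubQ is active.
Sorbose is absent, so FubC is active.
Cu²⁺ is present, so PurF is inactive.
No repressor is bound and FubQ and FubC are active, so *sovN* is transcribed.

ON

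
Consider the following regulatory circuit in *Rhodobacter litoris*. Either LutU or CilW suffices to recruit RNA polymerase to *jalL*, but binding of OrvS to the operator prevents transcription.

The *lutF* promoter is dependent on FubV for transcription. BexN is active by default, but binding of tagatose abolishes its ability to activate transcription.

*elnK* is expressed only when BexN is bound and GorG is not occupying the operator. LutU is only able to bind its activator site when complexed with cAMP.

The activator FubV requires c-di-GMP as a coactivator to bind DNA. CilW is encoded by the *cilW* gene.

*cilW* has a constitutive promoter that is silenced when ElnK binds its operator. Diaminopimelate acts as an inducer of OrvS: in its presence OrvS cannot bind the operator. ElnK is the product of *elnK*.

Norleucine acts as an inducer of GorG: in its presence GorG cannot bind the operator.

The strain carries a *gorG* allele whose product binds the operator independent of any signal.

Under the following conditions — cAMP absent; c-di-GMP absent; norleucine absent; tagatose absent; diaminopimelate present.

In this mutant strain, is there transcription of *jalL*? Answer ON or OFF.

ON

cAMP is absent, so LutU is inactive.
GorG is constitutively active in this strain.
Tagatose is absent, so BexN is active.
With repressor GorG bound, *elnK* is not transcribed.
So ElnK is not produced.
With no repressor bound, *cilW* is transcribed.
So CilW is produced and active.
Diaminopimelate is present, so OrvS is inactive.
Activator CilW is present, so *jalL* is transcribed.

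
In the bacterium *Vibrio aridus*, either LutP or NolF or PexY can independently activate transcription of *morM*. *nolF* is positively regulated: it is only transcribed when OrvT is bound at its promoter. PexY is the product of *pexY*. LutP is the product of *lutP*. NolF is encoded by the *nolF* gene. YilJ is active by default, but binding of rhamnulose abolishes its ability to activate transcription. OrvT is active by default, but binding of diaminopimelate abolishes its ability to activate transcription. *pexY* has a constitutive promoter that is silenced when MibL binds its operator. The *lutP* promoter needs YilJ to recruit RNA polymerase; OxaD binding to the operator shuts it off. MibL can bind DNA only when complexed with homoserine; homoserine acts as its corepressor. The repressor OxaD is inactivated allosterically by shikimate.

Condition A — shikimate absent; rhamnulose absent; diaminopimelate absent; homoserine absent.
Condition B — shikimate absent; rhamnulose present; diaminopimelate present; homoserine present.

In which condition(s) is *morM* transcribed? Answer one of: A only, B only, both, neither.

A only

Condition A:
Shikimate is absent, so OxaD is active.
Rhamnulose is absent, so YilJ is active.
With repressor OxaD bound, *lutP* is not transcribed.
So LutP is not produced.
Diaminopimelate is absent, so OrvT is active.
No repressor is bound and OrvT is active, so *nolF* is transcribed.
So NolF is produced and active.
Homoserine is absent, so MibL is inactive.
With no repressor bound, *pexY* is transcribed.
So PexY is produced and active.
Activator NolF is present, so *morM* is transcribed.
→ *morM* is ON in A.
Condition B:
Shikimate is absent, so OxaD is active.
Rhamnulose is present, so YilJ is inactive.
With repressor OxaD bound, *lutP* is not transcribed.
So LutP is not produced.
Diaminopimelate is present, so OrvT is inactive.
Required activator OrvT is absent, so *nolF* is not transcribed.
So NolF is not produced.
Homoserine is present, so MibL is active.
With repressor MibL bound, *pexY* is not transcribed.
So PexY is not produced.
No activator is available at the *morM* promoter, so *morM* is not transcribed.
→ *morM* is OFF in B.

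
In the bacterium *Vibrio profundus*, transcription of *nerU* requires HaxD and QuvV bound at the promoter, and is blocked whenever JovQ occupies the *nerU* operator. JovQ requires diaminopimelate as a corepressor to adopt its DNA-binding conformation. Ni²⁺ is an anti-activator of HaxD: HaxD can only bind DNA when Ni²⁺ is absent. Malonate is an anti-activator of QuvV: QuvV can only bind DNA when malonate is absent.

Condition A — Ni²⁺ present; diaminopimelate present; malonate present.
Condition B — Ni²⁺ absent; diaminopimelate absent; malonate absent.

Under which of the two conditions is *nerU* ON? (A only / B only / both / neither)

Condition A:
Ni²⁺ is present, so HaxD is inactive.
Diaminopimelate is present, so JovQ is active.
Malonate is present, so QuvV is inactive.
With repressor JovQ bound, *nerU* is not transcribed.
→ *nerU* is OFF in A.
Condition B:
Ni²⁺ is absent, so HaxD is active.
Diaminopimelate is absent, so JovQ is inactive.
Malonate is absent, so QuvV is active.
No repressor is bound and HaxD and QuvV are active, so *nerU* is transcribed.
→ *nerU* is ON in B.

B only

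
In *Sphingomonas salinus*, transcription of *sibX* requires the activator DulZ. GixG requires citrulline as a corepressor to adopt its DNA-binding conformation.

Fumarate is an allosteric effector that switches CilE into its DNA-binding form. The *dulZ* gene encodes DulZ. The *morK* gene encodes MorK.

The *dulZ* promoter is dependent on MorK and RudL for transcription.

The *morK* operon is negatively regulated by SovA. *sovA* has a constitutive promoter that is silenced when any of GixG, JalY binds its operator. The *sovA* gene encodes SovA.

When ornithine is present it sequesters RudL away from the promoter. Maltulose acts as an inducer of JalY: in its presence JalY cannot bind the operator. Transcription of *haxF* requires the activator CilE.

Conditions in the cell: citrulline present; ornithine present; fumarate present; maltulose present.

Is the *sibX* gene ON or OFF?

Citrulline is present, so GixG is active.
Maltulose is present, so JalY is inactive.
With repressor GixG bound, *sovA* is not transcribed.
So SovA is not produced.
With no repressor bound, *morK* is transcribed.
So MorK is produced and active.
Ornithine is present, so RudL is inactive.
Required activator RudL is absent, so *dulZ* is not transcribed.
So DulZ is not produced.
Required activator DulZ is absent, so *sibX* is not transcribed.

OFF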